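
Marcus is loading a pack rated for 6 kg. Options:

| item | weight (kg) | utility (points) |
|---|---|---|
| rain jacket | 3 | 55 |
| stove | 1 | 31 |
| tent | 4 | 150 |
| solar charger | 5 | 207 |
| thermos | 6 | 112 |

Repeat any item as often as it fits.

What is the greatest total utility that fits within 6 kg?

Stove + solar charger uses 6 of the 6 kg and totals 238.

238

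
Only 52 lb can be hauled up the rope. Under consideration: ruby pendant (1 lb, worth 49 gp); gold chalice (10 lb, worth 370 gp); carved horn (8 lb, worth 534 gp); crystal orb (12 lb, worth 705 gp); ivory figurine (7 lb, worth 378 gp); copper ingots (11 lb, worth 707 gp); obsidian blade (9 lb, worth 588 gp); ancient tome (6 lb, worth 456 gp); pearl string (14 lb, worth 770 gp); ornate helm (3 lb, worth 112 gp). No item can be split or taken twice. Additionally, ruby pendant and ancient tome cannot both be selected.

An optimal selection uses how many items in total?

Best achievable value is 3226.
For example crystal orb + copper ingots + obsidian blade + ancient tome + pearl string achieves it, using 52 lb.
All optima have 5 items.

5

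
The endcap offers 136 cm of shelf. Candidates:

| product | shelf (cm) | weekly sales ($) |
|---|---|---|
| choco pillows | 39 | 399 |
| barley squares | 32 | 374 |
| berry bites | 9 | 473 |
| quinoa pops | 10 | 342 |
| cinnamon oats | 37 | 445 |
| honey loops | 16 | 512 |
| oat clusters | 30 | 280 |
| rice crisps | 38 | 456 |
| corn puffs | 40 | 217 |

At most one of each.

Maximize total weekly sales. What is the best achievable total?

Filling by ratio: berry bites + quinoa pops + cinnamon oats + honey loops + rice crisps for 2228, with 26 cm left unused.
Dropping cinnamon oats frees 37 cm; slotting in barley squares + oat clusters (62 cm) lifts the total to 2437 at 135 cm.

2437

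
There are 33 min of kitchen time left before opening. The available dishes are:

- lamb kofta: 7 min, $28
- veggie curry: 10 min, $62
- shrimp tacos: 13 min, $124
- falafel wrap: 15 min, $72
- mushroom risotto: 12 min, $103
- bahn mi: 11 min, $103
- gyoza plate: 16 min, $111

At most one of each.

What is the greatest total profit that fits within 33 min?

268

Taking the top-ratio dishes first gives lamb kofta + shrimp tacos + bahn mi for 255 (31 min).
Replace lamb kofta and shrimp tacos with veggie curry + mushroom risotto: the trade gains 13 net, giving 268 at 33 min.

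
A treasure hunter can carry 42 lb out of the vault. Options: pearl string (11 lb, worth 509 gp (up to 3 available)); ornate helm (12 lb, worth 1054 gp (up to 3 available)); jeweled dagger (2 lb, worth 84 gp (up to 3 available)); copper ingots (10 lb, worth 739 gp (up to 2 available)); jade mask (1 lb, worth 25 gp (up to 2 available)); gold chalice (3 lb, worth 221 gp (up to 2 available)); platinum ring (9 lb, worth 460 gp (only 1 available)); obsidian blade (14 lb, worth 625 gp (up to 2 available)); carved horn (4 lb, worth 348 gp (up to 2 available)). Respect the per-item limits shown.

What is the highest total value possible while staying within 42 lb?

3604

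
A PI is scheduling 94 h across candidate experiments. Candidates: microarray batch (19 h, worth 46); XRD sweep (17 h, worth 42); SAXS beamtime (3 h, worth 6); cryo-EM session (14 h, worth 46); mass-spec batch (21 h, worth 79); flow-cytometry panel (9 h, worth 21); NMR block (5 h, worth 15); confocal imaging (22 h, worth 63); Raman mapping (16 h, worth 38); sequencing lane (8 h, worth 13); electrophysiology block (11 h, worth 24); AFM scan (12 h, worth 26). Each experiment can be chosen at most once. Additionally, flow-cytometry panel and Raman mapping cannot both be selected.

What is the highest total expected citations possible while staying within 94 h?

277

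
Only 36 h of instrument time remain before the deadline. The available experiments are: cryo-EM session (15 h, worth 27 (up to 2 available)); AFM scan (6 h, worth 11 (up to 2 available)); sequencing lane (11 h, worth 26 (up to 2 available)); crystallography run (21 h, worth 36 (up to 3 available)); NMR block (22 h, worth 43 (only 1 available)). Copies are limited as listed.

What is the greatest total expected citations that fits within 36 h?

74

Taking 2×AFM scan + 2×sequencing lane: 34 h used, 74 in expected citations.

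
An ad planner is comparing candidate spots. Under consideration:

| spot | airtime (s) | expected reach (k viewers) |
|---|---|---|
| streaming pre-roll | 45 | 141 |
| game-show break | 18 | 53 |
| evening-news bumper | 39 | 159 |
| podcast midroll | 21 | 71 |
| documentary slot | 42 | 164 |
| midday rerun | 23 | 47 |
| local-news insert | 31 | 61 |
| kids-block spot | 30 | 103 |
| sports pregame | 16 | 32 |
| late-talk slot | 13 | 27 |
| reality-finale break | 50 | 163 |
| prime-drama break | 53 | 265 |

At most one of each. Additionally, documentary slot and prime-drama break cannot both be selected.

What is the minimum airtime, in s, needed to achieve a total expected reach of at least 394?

92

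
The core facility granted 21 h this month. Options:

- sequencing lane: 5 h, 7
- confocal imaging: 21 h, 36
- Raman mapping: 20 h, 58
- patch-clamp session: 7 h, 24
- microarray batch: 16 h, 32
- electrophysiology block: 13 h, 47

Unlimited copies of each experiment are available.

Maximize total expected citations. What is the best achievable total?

72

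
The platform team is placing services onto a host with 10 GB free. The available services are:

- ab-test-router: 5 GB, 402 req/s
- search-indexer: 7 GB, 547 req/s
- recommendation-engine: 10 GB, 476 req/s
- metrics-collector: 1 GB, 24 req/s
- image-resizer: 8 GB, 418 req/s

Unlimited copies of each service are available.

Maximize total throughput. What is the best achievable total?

804

Density check — ab-test-router 80.40, search-indexer 78.14, image-resizer 52.25, recommendation-engine 47.60 are the best per GB.
The ratio ordering already packs tightly: 2×ab-test-router, 10 GB, 804.
That's the maximum — no swap from here does better than 804.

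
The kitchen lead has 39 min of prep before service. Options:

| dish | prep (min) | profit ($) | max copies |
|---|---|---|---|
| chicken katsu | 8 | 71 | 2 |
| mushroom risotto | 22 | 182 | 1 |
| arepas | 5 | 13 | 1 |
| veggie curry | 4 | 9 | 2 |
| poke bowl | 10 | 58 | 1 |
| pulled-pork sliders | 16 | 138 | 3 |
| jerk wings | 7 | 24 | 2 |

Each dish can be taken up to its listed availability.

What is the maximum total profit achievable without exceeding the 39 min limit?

324

Density check — chicken katsu 8.88, pulled-pork sliders 8.62, mushroom risotto 8.27 are the best per min.
Taking the top-ratio dishes first gives 2×chicken katsu + pulled-pork sliders + jerk wings for 304 (39 min).
The 23 min tied up in pulled-pork sliders and jerk wings is better spent on mushroom risotto — total rises to 324 (38 min).
No other feasible combination exceeds 324.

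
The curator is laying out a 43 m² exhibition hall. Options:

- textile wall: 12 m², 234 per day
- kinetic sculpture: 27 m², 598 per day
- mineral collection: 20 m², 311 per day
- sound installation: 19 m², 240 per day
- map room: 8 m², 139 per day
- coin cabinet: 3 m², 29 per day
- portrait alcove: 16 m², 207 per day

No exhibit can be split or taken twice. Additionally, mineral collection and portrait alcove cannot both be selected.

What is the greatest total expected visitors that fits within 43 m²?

861

The ratio ordering already packs tightly: textile wall + kinetic sculpture + coin cabinet, 42 m², 861.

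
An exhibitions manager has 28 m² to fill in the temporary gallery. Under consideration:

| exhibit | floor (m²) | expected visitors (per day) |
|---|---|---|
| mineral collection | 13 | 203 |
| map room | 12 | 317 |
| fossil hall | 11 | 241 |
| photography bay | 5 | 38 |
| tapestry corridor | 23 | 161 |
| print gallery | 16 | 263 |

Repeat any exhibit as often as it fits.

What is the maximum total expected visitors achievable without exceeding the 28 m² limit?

634

Ranking by ratio (expected visitors/m²): map room 26.42, fossil hall 21.91, print gallery 16.44, mineral collection 15.62.
Taking 2×map room: 24 m² used, 634 in expected visitors.
Every other selection either busts 28 m² or fails to beat 634.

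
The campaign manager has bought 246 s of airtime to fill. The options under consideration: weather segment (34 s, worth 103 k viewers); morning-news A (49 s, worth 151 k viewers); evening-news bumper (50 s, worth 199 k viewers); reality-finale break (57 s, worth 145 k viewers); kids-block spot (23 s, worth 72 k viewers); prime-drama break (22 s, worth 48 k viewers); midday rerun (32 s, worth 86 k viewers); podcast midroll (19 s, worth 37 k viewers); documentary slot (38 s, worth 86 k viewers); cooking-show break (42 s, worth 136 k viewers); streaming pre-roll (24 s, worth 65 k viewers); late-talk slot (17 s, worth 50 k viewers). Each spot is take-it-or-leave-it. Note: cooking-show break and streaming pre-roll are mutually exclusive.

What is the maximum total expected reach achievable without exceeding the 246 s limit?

Taking weather segment + morning-news A + evening-news bumper + prime-drama break + midday rerun + cooking-show break + late-talk slot: 246 s used, 773 in expected reach.

773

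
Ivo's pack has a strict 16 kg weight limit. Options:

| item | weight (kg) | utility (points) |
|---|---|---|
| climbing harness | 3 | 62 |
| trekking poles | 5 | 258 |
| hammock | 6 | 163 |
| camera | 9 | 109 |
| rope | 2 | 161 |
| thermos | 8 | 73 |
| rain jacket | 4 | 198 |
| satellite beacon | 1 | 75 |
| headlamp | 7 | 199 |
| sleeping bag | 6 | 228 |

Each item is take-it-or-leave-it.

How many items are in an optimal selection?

The maximum utility within 16 kg is 759.
For example trekking poles + rain jacket + satellite beacon + sleeping bag achieves it, using 16 kg.
All optima have 4 items.

4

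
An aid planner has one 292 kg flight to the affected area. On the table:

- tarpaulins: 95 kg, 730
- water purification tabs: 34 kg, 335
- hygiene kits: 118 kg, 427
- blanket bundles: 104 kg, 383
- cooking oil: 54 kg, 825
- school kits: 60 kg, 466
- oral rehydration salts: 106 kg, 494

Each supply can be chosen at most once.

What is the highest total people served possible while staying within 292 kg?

2384

Ranking by ratio (people served/kg): cooking oil 15.28, water purification tabs 9.85, school kits 7.77.
The ratio heuristic lands on tarpaulins + water purification tabs + cooking oil + school kits (2356) but leaves 49 kg idle.
The 60 kg tied up in school kits is better spent on oral rehydration salts — total rises to 2384 (289 kg).
The spare 3 kg is too small for any remaining supply, and no exchange beats 2384.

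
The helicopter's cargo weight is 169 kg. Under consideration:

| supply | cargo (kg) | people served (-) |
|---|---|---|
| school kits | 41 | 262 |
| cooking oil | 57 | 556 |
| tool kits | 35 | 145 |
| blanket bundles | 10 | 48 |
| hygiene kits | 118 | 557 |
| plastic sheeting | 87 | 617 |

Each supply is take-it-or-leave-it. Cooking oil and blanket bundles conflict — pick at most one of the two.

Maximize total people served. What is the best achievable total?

1173

Best packing: cooking oil + plastic sheeting — 144 kg, 1173 total.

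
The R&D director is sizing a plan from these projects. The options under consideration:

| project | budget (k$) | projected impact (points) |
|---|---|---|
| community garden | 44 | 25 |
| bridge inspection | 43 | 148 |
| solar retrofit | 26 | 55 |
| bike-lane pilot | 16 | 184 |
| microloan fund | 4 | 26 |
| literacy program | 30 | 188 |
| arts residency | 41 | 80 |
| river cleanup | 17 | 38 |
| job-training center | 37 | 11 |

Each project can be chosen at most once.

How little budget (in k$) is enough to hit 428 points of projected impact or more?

Need the lightest bundle worth ≥ 428.
Taking bike-lane pilot + microloan fund + literacy program + river cleanup gives 436 (≥ 428) for 67 k$.
Below 67 k$ the best achievable stays under 428.

67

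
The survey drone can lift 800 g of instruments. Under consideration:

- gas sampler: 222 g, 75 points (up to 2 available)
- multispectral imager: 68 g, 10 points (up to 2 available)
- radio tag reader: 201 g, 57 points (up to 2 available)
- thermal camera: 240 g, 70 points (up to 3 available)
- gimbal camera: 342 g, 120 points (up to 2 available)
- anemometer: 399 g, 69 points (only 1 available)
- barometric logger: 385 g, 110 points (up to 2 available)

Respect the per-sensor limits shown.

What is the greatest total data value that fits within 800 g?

270

Ranking by ratio (data value/g): gimbal camera 0.35, gas sampler 0.34, thermal camera 0.29, barometric logger 0.29.
Greedy by ratio would take multispectral imager + 2×gimbal camera: 752 g used, total 250.
Replace multispectral imager and gimbal camera with 2×gas sampler: the trade gains 20 net, giving 270 at 786 g.
The spare 14 g is too small for any remaining sensor, and no exchange beats 270.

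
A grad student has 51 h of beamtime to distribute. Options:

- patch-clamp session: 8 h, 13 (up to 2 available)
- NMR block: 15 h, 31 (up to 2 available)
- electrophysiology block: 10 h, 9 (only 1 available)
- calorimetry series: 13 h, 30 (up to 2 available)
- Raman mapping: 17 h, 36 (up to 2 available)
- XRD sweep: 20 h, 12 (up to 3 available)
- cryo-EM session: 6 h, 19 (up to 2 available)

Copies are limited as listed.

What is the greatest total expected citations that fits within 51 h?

A density-first pass picks patch-clamp session + 2×calorimetry series + 2×cryo-EM session — 111 at 46 h.
Replace calorimetry series with Raman mapping: the trade gains 6 net, giving 117 at 50 h.

117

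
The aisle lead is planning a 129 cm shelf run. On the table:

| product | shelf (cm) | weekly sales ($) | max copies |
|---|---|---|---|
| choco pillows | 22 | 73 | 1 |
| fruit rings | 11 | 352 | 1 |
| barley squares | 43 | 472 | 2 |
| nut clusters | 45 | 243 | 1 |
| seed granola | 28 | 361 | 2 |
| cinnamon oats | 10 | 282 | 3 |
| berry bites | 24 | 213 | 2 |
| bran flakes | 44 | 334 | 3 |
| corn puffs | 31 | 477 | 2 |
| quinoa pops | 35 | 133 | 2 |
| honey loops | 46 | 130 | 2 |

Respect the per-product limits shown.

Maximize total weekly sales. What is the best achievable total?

2397

The ratio heuristic lands on fruit rings + 3×cinnamon oats + berry bites + 2×corn puffs (2365) but leaves 2 cm idle.
The 55 cm tied up in berry bites and corn puffs is better spent on 2×seed granola — total rises to 2397 (128 cm).
No other feasible combination exceeds 2397.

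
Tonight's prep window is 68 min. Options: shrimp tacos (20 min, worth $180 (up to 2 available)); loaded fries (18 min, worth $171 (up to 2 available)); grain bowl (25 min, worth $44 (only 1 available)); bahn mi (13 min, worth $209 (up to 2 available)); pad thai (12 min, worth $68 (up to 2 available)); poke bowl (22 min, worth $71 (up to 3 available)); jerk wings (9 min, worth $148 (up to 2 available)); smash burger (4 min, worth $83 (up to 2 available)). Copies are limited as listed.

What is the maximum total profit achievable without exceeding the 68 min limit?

Taking the top-ratio dishes first gives 2×bahn mi + pad thai + 2×jerk wings + 2×smash burger for 948 (64 min).
The 16 min tied up in pad thai and smash burger is better spent on shrimp tacos — total rises to 977 (68 min).

977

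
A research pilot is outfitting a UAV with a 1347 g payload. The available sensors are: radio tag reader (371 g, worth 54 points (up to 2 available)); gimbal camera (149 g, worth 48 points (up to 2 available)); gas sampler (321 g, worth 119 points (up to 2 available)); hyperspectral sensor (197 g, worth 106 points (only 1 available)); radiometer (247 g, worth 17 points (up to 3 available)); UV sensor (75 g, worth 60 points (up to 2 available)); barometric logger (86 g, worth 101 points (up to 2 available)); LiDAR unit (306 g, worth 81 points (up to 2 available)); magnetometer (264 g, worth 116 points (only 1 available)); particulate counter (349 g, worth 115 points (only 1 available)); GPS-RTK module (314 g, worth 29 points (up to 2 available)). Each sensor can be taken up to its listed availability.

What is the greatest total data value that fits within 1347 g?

714

Ranking by ratio (data value/g): barometric logger 1.17, UV sensor 0.80, hyperspectral sensor 0.54, magnetometer 0.44.
Filling by ratio: gimbal camera + gas sampler + hyperspectral sensor + 2×UV sensor + 2×barometric logger + magnetometer for 711, with 94 g left unused.
The 264 g tied up in magnetometer is better spent on gas sampler — total rises to 714 (1310 g).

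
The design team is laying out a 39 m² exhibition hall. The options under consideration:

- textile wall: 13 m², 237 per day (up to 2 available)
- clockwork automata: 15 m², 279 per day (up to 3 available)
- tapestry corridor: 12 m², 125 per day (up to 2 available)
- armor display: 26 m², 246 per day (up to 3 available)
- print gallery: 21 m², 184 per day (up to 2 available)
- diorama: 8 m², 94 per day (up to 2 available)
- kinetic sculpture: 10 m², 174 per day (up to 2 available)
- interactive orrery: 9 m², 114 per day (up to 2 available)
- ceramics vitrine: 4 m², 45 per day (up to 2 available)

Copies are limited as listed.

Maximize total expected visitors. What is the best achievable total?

690

Ranking by ratio (expected visitors/m²): clockwork automata 18.60, textile wall 18.23, kinetic sculpture 17.40, interactive orrery 12.67.
Greedy by ratio would take 2×clockwork automata + interactive orrery: 39 m² used, total 672.
The 24 m² tied up in clockwork automata and interactive orrery is better spent on textile wall + kinetic sculpture — total rises to 690 (38 m²).
Every other selection either busts 39 m² or exceeds an availability limit or fails to beat 690.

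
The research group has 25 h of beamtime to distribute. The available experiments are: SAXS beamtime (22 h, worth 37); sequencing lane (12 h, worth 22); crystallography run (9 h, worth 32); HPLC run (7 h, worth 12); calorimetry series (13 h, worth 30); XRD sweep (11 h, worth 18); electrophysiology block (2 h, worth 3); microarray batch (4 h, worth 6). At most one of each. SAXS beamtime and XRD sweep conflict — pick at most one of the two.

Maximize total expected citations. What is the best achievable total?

Ranking by ratio (expected citations/h): crystallography run 3.56, calorimetry series 2.31, sequencing lane 1.83.
Best packing: crystallography run + calorimetry series + electrophysiology block — 24 h, 65 total.
Runner-up crystallography run + calorimetry series tops out at 62.

65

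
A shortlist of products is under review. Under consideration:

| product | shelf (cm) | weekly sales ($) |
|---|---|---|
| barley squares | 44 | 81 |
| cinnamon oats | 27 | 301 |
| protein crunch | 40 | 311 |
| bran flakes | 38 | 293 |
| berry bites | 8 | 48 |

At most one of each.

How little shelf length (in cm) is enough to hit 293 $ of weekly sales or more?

27

Look for the lowest-shelf combination reaching 293.
cinnamon oats reaches 301 using 27 cm.
Any bundle with less than 27 cm falls short of 293.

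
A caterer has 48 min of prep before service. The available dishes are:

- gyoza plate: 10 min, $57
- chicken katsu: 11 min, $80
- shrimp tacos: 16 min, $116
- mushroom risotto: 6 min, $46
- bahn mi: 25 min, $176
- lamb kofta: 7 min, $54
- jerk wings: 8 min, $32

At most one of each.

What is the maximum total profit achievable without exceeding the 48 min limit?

346

Taking the top-ratio dishes first gives chicken katsu + shrimp tacos + mushroom risotto + lamb kofta + jerk wings for 328 (48 min).
Dropping chicken katsu and mushroom risotto and jerk wings frees 25 min; slotting in bahn mi (25 min) lifts the total to 346 at 48 min.
The closest alternative, shrimp tacos + mushroom risotto + bahn mi, reaches only 338.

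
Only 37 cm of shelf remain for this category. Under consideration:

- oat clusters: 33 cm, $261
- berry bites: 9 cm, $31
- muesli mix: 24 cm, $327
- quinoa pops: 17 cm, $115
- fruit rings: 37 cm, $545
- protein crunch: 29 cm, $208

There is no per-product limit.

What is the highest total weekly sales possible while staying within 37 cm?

545

Fruit rings uses 37 of the 37 cm and totals 545.
Every other selection either busts 37 cm or fails to beat 545.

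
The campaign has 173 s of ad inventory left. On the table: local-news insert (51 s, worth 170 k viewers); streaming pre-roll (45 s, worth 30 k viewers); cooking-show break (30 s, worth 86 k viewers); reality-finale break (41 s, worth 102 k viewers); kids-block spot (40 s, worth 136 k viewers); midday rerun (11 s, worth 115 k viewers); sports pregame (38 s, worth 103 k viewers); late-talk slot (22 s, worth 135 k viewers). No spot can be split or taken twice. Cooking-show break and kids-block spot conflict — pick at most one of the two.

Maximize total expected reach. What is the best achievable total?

Best packing: local-news insert + kids-block spot + midday rerun + sports pregame + late-talk slot — 162 s, 659 total.
The spare 11 s is too small for any remaining spot, and no feasible exchange beats 659.

659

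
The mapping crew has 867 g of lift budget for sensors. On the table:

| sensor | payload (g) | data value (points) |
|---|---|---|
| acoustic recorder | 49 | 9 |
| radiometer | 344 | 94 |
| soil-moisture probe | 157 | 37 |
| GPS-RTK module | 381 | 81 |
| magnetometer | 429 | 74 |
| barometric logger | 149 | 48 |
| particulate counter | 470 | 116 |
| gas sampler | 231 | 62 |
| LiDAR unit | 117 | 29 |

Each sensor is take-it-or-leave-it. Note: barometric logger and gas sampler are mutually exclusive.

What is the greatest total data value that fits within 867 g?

222

Density check — barometric logger 0.32, radiometer 0.27, gas sampler 0.27, LiDAR unit 0.25 are the best per g.
Best packing: radiometer + soil-moisture probe + gas sampler + LiDAR unit — 849 g, 222 total.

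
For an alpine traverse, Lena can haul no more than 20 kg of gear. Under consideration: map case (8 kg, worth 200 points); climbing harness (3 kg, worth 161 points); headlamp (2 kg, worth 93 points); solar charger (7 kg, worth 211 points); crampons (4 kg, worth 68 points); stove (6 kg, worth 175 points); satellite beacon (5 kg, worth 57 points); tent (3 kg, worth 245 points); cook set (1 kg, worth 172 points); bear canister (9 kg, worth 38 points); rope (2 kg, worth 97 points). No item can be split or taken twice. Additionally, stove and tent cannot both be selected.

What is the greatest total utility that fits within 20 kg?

979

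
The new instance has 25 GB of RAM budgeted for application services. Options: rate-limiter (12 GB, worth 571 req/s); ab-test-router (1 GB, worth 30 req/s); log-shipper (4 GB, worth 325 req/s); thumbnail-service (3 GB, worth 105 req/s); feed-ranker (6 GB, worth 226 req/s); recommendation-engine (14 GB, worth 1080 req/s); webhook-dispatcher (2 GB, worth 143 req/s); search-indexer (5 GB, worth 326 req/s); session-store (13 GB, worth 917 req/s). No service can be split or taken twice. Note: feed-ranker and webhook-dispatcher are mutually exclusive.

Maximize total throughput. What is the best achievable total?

Log-shipper + recommendation-engine + webhook-dispatcher + search-indexer uses 25 of the 25 GB and totals 1874.
Every other selection either busts 25 GB or breaks a pairing rule or fails to beat 1874.

1874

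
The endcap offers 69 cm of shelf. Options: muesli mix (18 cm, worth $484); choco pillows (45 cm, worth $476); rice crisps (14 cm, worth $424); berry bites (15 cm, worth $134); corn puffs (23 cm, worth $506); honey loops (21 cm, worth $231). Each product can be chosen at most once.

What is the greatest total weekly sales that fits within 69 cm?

1414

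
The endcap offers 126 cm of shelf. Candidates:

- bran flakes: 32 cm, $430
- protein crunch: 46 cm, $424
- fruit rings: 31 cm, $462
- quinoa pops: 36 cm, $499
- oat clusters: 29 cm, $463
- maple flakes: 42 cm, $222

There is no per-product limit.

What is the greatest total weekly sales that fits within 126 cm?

Greedy by ratio would take 4×oat clusters: 116 cm used, total 1852.
Replace oat clusters with quinoa pops: the trade gains 36 net, giving 1888 at 123 cm.
That's the maximum — no swap from here does better than 1888.

1888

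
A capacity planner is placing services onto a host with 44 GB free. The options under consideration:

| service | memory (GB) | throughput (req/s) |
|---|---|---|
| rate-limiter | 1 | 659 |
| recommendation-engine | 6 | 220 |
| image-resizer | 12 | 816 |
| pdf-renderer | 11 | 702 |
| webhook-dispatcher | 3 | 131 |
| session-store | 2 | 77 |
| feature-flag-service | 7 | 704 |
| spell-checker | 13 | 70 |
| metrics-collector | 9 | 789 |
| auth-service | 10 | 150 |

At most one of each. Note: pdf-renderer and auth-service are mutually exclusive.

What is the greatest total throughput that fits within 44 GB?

3801

Taking rate-limiter + image-resizer + pdf-renderer + webhook-dispatcher + feature-flag-service + metrics-collector: 43 GB used, 3801 in throughput.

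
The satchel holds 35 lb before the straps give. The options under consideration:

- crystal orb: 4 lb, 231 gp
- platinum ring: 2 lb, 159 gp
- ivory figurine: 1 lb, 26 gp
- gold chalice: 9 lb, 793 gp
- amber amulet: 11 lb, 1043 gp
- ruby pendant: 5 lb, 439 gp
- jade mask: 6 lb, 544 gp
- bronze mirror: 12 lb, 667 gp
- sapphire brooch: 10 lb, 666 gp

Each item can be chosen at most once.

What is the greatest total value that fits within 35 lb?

Ranking by ratio (value/lb): amber amulet 94.82, jade mask 90.67, gold chalice 88.11.
Greedy by ratio would take platinum ring + ivory figurine + gold chalice + amber amulet + ruby pendant + jade mask: 34 lb used, total 3004.
Dropping platinum ring and ivory figurine frees 3 lb; slotting in crystal orb (4 lb) lifts the total to 3050 at 35 lb.

3050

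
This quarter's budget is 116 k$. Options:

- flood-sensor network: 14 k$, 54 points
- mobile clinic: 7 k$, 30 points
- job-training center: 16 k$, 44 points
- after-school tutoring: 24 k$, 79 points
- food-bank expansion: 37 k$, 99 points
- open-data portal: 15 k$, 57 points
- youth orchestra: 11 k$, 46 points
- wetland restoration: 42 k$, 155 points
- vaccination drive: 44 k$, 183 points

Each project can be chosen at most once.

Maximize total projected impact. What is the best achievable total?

Ranking by ratio (projected impact/k$): mobile clinic 4.29, youth orchestra 4.18, vaccination drive 4.16, flood-sensor network 3.86.
Best packing: flood-sensor network + mobile clinic + after-school tutoring + open-data portal + youth orchestra + vaccination drive — 115 k$, 449 total.

449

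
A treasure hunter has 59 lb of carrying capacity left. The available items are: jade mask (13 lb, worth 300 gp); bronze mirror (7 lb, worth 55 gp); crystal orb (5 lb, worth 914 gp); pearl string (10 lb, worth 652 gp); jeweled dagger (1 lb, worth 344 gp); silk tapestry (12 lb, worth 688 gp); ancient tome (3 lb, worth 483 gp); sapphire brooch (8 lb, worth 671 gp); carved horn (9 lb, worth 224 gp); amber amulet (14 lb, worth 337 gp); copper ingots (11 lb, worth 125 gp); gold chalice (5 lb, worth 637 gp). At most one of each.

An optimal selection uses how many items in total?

8

The maximum value within 59 lb is 4726.
One optimal bundle: crystal orb + pearl string + jeweled dagger + silk tapestry + ancient tome + sapphire brooch + amber amulet + gold chalice (58 lb).
All optima have 8 items.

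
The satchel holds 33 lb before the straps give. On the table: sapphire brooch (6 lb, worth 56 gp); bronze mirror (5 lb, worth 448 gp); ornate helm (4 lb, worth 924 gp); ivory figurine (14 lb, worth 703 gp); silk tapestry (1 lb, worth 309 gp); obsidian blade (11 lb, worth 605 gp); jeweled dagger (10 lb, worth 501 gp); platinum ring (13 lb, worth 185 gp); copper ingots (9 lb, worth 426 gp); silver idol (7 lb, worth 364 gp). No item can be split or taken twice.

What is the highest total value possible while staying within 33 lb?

Greedy by ratio would take bronze mirror + ornate helm + silk tapestry + obsidian blade + silver idol: 28 lb used, total 2650.
Dropping obsidian blade and silver idol frees 18 lb; slotting in ivory figurine + copper ingots (23 lb) lifts the total to 2810 at 33 lb.
Every other selection either busts 33 lb or fails to beat 2810.

2810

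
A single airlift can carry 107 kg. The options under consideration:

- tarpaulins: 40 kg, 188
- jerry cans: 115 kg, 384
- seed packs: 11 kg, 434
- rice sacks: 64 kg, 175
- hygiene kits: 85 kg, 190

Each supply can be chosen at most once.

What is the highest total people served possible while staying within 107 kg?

Ranking by ratio (people served/kg): seed packs 39.45, tarpaulins 4.70, jerry cans 3.34, rice sacks 2.73.
Taking the top-ratio supplies first gives tarpaulins + seed packs for 622 (51 kg).
Dropping tarpaulins frees 40 kg; slotting in hygiene kits (85 kg) lifts the total to 624 at 96 kg.
Every other selection either busts 107 kg or fails to beat 624.

624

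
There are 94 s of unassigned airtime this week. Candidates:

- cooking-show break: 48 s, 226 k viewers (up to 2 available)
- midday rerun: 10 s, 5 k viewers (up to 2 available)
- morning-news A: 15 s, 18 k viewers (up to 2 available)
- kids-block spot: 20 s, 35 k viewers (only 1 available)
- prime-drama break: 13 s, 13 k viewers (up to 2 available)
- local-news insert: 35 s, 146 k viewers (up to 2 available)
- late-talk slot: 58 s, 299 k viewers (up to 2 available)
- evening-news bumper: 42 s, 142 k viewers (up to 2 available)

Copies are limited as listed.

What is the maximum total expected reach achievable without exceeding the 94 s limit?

Best packing: local-news insert + late-talk slot — 93 s, 445 total.
That's the maximum — no swap from here does better than 445.

445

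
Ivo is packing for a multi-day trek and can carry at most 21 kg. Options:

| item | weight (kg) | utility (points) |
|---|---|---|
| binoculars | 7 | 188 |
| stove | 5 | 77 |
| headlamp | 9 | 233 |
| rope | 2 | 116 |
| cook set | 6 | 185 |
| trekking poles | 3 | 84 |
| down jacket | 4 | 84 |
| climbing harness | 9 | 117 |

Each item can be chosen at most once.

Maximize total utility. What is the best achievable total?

Ranking by ratio (utility/kg): rope 58.00, cook set 30.83, trekking poles 28.00.
Greedy by ratio would take binoculars + rope + cook set + trekking poles: 18 kg used, total 573.
The 6 kg tied up in cook set is better spent on headlamp — total rises to 621 (21 kg).

621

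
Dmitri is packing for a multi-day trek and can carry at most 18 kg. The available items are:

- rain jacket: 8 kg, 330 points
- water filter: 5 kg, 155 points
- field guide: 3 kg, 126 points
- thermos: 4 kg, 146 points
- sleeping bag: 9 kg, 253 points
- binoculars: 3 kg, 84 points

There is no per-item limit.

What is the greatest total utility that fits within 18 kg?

Ranking by ratio (utility/kg): field guide 42.00, rain jacket 41.25, thermos 36.50.
Taking 6×field guide: 18 kg used, 756 in utility.
No other feasible combination exceeds 756.

756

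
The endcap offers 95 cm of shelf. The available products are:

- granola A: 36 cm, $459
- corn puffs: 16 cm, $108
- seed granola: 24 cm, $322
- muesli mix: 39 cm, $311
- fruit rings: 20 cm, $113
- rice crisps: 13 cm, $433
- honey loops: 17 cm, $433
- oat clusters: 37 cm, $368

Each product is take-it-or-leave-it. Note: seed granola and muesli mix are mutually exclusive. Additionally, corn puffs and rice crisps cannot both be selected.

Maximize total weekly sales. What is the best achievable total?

1647

The ratio ordering already packs tightly: granola A + seed granola + rice crisps + honey loops, 90 cm, 1647.
The spare 5 cm is too small for any remaining product, and no feasible exchange beats 1647.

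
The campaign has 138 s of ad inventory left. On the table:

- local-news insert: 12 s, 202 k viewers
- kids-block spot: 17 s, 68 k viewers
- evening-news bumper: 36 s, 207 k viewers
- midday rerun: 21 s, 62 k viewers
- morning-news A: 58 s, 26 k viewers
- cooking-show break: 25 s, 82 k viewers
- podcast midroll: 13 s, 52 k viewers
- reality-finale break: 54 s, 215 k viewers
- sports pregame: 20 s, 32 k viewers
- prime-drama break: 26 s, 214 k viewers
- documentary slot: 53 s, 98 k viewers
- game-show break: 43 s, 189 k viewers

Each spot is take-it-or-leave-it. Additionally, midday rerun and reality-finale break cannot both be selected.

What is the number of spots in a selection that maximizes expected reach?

5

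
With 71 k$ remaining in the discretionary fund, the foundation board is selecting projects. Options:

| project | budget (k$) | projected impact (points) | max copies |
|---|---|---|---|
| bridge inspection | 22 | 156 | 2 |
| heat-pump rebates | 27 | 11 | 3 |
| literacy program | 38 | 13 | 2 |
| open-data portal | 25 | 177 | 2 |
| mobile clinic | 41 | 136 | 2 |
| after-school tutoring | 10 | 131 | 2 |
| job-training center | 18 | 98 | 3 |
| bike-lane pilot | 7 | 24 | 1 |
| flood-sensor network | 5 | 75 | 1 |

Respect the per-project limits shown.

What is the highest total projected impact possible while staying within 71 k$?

Density check — flood-sensor network 15.00, after-school tutoring 13.10, bridge inspection 7.09, open-data portal 7.08 are the best per k$.
Taking 2×bridge inspection + 2×after-school tutoring + flood-sensor network: 69 k$ used, 649 in projected impact.
No other feasible combination exceeds 649.

649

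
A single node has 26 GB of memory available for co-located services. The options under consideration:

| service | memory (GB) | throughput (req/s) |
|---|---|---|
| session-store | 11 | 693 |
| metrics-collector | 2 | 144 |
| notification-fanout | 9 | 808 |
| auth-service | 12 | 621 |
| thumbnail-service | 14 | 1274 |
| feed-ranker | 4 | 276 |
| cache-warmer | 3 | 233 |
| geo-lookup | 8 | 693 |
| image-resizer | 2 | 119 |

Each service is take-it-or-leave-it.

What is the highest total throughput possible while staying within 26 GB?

Best packing: notification-fanout + thumbnail-service + cache-warmer — 26 GB, 2315 total.
The closest alternative, thumbnail-service + feed-ranker + geo-lookup, reaches only 2243.

2315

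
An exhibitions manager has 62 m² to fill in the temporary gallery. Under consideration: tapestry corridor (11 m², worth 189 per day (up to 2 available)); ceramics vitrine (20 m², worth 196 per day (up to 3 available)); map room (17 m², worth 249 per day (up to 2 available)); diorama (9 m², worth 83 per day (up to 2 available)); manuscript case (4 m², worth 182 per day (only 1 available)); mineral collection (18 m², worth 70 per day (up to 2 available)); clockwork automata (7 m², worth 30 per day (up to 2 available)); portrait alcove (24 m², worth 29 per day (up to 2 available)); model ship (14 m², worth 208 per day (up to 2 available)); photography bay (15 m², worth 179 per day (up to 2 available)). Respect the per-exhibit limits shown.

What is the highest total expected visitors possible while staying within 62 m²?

1058

Greedy by ratio would take 2×tapestry corridor + manuscript case + clockwork automata + 2×model ship: 61 m² used, total 1006.
The 35 m² tied up in clockwork automata and 2×model ship is better spent on 2×map room — total rises to 1058 (60 m²).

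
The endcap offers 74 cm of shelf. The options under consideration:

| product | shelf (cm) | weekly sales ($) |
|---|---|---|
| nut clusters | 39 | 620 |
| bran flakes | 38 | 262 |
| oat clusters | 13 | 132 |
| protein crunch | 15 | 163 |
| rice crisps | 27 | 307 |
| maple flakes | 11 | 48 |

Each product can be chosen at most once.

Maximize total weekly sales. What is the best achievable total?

Nut clusters + rice crisps uses 66 of the 74 cm and totals 927.
Next best is nut clusters + oat clusters + protein crunch at 915 (67 cm) — short by 12.

927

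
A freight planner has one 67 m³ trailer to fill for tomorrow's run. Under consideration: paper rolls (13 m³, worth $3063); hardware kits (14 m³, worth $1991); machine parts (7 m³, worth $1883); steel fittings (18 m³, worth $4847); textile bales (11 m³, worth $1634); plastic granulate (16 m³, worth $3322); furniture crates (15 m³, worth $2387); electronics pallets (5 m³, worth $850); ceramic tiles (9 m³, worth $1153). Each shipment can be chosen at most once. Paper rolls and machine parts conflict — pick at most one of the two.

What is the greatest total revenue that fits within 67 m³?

14469

Taking paper rolls + steel fittings + plastic granulate + furniture crates + electronics pallets: 67 m³ used, 14469 in revenue.
Runner-up machine parts + steel fittings + textile bales + plastic granulate + furniture crates tops out at 14073.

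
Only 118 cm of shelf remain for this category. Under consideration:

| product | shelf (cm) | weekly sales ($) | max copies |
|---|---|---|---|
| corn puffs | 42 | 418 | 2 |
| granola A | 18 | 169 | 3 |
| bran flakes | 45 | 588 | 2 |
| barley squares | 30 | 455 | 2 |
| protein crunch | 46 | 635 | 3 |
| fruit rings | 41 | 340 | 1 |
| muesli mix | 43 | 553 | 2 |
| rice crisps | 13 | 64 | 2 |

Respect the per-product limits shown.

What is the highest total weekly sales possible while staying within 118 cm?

1596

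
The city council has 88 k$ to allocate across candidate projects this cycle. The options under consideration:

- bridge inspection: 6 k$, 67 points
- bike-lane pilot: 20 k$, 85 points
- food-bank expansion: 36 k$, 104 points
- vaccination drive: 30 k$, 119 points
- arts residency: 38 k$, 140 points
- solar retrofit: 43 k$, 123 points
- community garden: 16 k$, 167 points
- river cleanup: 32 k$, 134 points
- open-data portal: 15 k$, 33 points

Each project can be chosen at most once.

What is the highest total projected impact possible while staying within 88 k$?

A density-first pass picks bridge inspection + bike-lane pilot + community garden + river cleanup — 453 at 74 k$.
Dropping bike-lane pilot frees 20 k$; slotting in vaccination drive (30 k$) lifts the total to 487 at 84 k$.
Every other selection either busts 88 k$ or fails to beat 487.

487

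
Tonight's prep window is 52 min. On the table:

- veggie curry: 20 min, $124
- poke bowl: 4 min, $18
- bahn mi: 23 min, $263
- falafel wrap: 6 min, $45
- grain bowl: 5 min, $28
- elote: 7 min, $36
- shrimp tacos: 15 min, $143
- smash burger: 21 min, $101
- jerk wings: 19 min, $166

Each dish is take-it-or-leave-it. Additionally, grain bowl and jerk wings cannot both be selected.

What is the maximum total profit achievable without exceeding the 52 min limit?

Density check — bahn mi 11.43, shrimp tacos 9.53, jerk wings 8.74 are the best per min.
Filling by ratio: bahn mi + falafel wrap + grain bowl + shrimp tacos for 479, with 3 min left unused.
The 20 min tied up in grain bowl and shrimp tacos is better spent on poke bowl + jerk wings — total rises to 492 (52 min).
An exhaustive check of the 512 subsets confirms 492.

492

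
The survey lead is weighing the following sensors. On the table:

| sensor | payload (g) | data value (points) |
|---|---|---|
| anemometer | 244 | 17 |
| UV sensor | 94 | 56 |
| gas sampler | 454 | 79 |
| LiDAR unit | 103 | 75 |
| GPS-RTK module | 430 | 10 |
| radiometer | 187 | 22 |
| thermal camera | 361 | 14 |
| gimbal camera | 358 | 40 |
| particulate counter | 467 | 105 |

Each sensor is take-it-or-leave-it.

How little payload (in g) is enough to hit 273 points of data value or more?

Minimise g subject to total data value ≥ 273.
Taking UV sensor + LiDAR unit + gimbal camera + particulate counter gives 276 (≥ 273) for 1022 g.
Below 1022 g the best achievable stays under 273.

1022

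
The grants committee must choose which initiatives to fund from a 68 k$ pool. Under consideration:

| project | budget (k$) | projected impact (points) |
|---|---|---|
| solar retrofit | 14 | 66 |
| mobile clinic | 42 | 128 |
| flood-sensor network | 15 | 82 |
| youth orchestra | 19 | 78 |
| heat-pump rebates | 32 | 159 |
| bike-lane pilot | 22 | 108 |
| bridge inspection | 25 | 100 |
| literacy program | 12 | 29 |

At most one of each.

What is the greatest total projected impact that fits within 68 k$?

Ranking by ratio (projected impact/k$): flood-sensor network 5.47, heat-pump rebates 4.97, bike-lane pilot 4.91, solar retrofit 4.71.
Greedy by ratio would take solar retrofit + flood-sensor network + heat-pump rebates: 61 k$ used, total 307.
Replace flood-sensor network with bike-lane pilot: the trade gains 26 net, giving 333 at 68 k$.
An exhaustive check of the 256 subsets confirms 333.

333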